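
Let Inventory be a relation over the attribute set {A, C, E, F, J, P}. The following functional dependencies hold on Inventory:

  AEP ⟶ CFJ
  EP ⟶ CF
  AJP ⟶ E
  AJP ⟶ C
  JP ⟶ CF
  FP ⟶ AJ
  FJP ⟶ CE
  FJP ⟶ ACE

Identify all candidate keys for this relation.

(E, P), (F, P), (J, P)

Attribute P never appears on the right-hand side of any dependency, so P must belong to every candidate key.
{P}⁺ = {P}, which is not all of the schema, so we must add further attributes.
{E, P}⁺: EP→CF adds C, F; FP→AJ adds A, J → {A, C, E, F, J, P}. Minimal: {P}⁺ = {P}; {E}⁺ = {E} — none reach the full schema.
{F, P}⁺: FP→AJ adds A, J; FJP→CE adds C, E → {A, C, E, F, J, P}. Minimal: {P}⁺ = {P}; {F}⁺ = {F} — none reach the full schema.
{J, P}⁺: JP→CF adds C, F; FP→AJ adds A; FJP→CE adds E → {A, C, E, F, J, P}. Minimal: {P}⁺ = {P}; {J}⁺ = {J} — none reach the full schema.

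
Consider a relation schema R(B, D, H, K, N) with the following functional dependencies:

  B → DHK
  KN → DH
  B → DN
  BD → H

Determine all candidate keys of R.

Attribute B never appears on the right-hand side of any dependency, so B must belong to every candidate key.
{B}⁺ = {B, D, H, K, N}, which is all of the schema, so {B} is the only candidate key.

{B}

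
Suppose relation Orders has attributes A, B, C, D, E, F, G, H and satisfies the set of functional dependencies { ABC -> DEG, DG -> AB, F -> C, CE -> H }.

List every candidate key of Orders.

Attribute F never appears on the right-hand side of any dependency, so F must belong to every candidate key.
{F}⁺ = {C, F}, which is not all of the schema, so we must add further attributes.
{A, B, F}⁺: F→C adds C; ABC→DEG adds D, E, G; CE→H adds H → {A, B, C, D, E, F, G, H}. Minimal: {B, F}⁺ = {B, C, F}; {A, F}⁺ = {A, C, F}; {A, B}⁺ = {A, B} — none reach the full schema.
{D, F, G}⁺: DG→AB adds A, B; F→C adds C; ABC→DEG adds E; CE→H adds H → {A, B, C, D, E, F, G, H}. Minimal: {F, G}⁺ = {C, F, G}; {D, G}⁺ = {A, B, D, G}; {D, F}⁺ = {C, D, F} — none reach the full schema.
Any other superkey contains one of these as a subset, so there are no further candidate keys.

{A, B, F}, {D, F, G}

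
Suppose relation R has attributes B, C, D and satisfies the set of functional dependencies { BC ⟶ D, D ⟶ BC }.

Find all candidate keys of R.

{D}⁺: D→BC adds B, C → {B, C, D}.
{B, C}⁺: BC→D adds D → {B, C, D}.
Any other superkey contains one of these as a subset, so there are no further candidate keys.

{D}; {B, C}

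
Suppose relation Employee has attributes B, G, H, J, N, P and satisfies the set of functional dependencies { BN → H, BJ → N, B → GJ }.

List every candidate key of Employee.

{B, P}

Attributes B, P never appear on any right-hand side, so every candidate key must contain {B, P}.
{B, P}⁺ = {B, G, H, J, N, P}, which is all of the schema, so {B, P} is the only candidate key.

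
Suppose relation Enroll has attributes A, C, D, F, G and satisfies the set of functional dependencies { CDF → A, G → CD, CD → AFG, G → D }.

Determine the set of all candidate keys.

{G}, {C, D}

{G}⁺: G→CD adds C, D; CD→AFG adds A, F → {A, C, D, F, G}.
{C, D}⁺: CD→AFG adds A, F, G → {A, C, D, F, G}.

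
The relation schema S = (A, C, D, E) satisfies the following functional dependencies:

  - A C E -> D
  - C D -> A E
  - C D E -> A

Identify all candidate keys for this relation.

{C, D}, {A, C, E}

Attribute C never appears on the right-hand side of any dependency, so C must belong to every candidate key.
{C}⁺ = {C}, which is not all of the schema, so we must add further attributes.
{C, D}⁺: CD→AE adds A, E → {A, C, D, E}.
{A, C, E}⁺: ACE→D adds D → {A, C, D, E}.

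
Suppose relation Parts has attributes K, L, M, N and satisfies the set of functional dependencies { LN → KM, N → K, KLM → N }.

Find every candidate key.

{L, N}, {K, L, M}

Attribute L never appears on the right-hand side of any dependency, so L must belong to every candidate key.
{L}⁺ = {L}, which is not all of the schema, so we must add further attributes.
{L, N}⁺: LN→KM adds K, M → {K, L, M, N}.
{K, L, M}⁺: KLM→N adds N → {K, L, M, N}.
Any other superkey contains one of these as a subset, so there are no further candidate keys.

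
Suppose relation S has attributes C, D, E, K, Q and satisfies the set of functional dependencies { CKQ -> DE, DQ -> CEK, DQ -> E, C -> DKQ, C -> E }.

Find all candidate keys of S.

{C}, {D, Q}

{C}⁺: C→DKQ adds D, K, Q; C→E adds E → {C, D, E, K, Q}.
{D, Q}⁺: DQ→CEK adds C, E, K → {C, D, E, K, Q}. Minimal: {Q}⁺ = {Q}; {D}⁺ = {D} — none reach the full schema.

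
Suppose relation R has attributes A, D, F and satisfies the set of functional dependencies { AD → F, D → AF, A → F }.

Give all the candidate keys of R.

Attribute D never appears on the right-hand side of any dependency, so D must belong to every candidate key.
{D}⁺ = {A, D, F}, which is all of the schema, so {D} is the only candidate key.

{D}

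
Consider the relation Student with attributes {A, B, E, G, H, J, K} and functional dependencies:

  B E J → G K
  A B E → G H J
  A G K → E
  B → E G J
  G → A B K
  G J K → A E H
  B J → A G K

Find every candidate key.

{B}⁺: B→EGJ adds E, G, J; G→ABK adds A, K; GJK→AEH adds H → {A, B, E, G, H, J, K}.
{G}⁺: G→ABK adds A, B, K; AGK→E adds E; B→EGJ adds J; GJK→AEH adds H → {A, B, E, G, H, J, K}.

{B}, {G}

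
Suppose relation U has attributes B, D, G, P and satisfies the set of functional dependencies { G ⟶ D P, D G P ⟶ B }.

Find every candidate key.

{G}

Attribute G never appears on the right-hand side of any dependency, so G must belong to every candidate key.
{G}⁺ = {B, D, G, P}, which is all of the schema, so {G} is the only candidate key.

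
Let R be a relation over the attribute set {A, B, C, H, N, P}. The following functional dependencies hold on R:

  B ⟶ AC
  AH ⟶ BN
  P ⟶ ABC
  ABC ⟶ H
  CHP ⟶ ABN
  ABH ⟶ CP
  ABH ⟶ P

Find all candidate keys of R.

B, P, AH

{B}⁺: B→AC adds A, C; ABC→H adds H; ABH→CP adds P; AH→BN adds N → {A, B, C, H, N, P}.
{P}⁺: P→ABC adds A, B, C; ABC→H adds H; CHP→ABN adds N → {A, B, C, H, N, P}.
{A, H}⁺: AH→BN adds B, N; ABH→CP adds C, P → {A, B, C, H, N, P}. Minimal: {H}⁺ = {H}; {A}⁺ = {A} — none reach the full schema.
Any other superkey contains one of these as a subset, so there are no further candidate keys.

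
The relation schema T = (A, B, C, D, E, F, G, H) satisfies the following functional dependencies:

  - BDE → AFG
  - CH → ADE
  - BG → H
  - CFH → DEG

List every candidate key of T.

Attributes B, C never appear on any right-hand side, so every candidate key must contain {B, C}.
{B, C}⁺ = {B, C}, which is not all of the schema, so we must add further attributes.
{B, C, G}⁺: BG→H adds H; CH→ADE adds A, D, E; BDE→AFG adds F → {A, B, C, D, E, F, G, H}. Minimal: {C, G}⁺ = {C, G}; {B, G}⁺ = {B, G, H}; {B, C}⁺ = {B, C} — none reach the full schema.
{B, C, H}⁺: CH→ADE adds A, D, E; BDE→AFG adds F, G → {A, B, C, D, E, F, G, H}. Minimal: {C, H}⁺ = {A, C, D, E, H}; {B, H}⁺ = {B, H}; {B, C}⁺ = {B, C} — none reach the full schema.
{B, C, D, E}⁺: BDE→AFG adds A, F, G; BG→H adds H → {A, B, C, D, E, F, G, H}. Minimal: {C, D, E}⁺ = {C, D, E}; {B, D, E}⁺ = {A, B, D, E, F, G, H}; {B, C, E}⁺ = {B, C, E}; … — none reach the full schema.

(B, C, G), (B, C, H), (B, C, D, E)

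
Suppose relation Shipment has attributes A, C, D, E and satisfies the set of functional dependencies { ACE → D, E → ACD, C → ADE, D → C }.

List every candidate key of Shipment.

{C}⁺: C→ADE adds A, D, E → {A, C, D, E}.
{D}⁺: D→C adds C; C→ADE adds A, E → {A, C, D, E}.
{E}⁺: E→ACD adds A, C, D → {A, C, D, E}.
Any other superkey contains one of these as a subset, so there are no further candidate keys.

C, D, E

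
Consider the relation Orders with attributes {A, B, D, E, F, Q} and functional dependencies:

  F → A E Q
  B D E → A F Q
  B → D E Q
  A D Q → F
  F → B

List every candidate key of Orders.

{B}⁺: B→DEQ adds D, E, Q; BDE→AFQ adds A, F → {A, B, D, E, F, Q}.
{F}⁺: F→AEQ adds A, E, Q; F→B adds B; B→DEQ adds D → {A, B, D, E, F, Q}.
{A, D, Q}⁺: ADQ→F adds F; F→B adds B; F→AEQ adds E → {A, B, D, E, F, Q}.
Any other superkey contains one of these as a subset, so there are no further candidate keys.

{B}, {F}, {A, D, Q}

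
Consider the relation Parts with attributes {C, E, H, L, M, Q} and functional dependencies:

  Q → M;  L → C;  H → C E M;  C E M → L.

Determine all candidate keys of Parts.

(H, Q)

Attributes H, Q never appear on any right-hand side, so every candidate key must contain {H, Q}.
{H, Q}⁺ = {C, E, H, L, M, Q}, which is all of the schema, so {H, Q} is the only candidate key.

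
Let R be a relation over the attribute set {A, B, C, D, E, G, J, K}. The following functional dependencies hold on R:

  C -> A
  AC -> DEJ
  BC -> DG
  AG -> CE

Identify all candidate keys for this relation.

(B, C, K), (A, B, G, K)

Attributes B, K never appear on any right-hand side, so every candidate key must contain {B, K}.
{B, K}⁺ = {B, K}, which is not all of the schema, so we must add further attributes.
{B, C, K}⁺: C→A adds A; AC→DEJ adds D, E, J; BC→DG adds G → {A, B, C, D, E, G, J, K}. Minimal: {C, K}⁺ = {A, C, D, E, J, K}; {B, K}⁺ = {B, K}; {B, C}⁺ = {A, B, C, D, E, G, J} — none reach the full schema.
{A, B, G, K}⁺: AG→CE adds C, E; AC→DEJ adds D, J → {A, B, C, D, E, G, J, K}. Minimal: {B, G, K}⁺ = {B, G, K}; {A, G, K}⁺ = {A, C, D, E, G, J, K}; {A, B, K}⁺ = {A, B, K}; … — none reach the full schema.
Any other superkey contains one of these as a subset, so there are no further candidate keys.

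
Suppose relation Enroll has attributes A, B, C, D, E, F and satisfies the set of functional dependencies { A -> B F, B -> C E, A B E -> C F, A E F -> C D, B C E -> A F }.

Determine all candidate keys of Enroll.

{A}⁺: A→BF adds B, F; B→CE adds C, E; AEF→CD adds D → {A, B, C, D, E, F}.
{B}⁺: B→CE adds C, E; BCE→AF adds A, F; AEF→CD adds D → {A, B, C, D, E, F}.

A, B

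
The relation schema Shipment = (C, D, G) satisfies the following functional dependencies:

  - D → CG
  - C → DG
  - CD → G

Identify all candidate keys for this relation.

{C}⁺: C→DG adds D, G → {C, D, G}.
{D}⁺: D→CG adds C, G → {C, D, G}.
Any other superkey contains one of these as a subset, so there are no further candidate keys.

{C}; {D}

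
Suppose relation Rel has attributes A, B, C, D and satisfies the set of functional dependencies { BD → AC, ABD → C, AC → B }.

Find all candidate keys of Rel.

(B, D), (A, C, D)

Attribute D never appears on the right-hand side of any dependency, so D must belong to every candidate key.
{D}⁺ = {D}, which is not all of the schema, so we must add further attributes.
{B, D}⁺: BD→AC adds A, C → {A, B, C, D}.
{A, C, D}⁺: AC→B adds B → {A, B, C, D}.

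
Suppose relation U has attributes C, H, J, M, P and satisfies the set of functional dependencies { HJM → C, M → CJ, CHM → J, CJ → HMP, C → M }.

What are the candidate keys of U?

{C}, {M}

{C}⁺: C→M adds M; M→CJ adds J; CJ→HMP adds H, P → {C, H, J, M, P}.
{M}⁺: M→CJ adds C, J; CJ→HMP adds H, P → {C, H, J, M, P}.
Any other superkey contains one of these as a subset, so there are no further candidate keys.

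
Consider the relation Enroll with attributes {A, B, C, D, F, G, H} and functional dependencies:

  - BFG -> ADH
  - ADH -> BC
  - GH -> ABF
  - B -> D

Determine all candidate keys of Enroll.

Attribute G never appears on the right-hand side of any dependency, so G must belong to every candidate key.
{G}⁺ = {G}, which is not all of the schema, so we must add further attributes.
{G, H}⁺: GH→ABF adds A, B, F; B→D adds D; ADH→BC adds C → {A, B, C, D, F, G, H}.
{B, F, G}⁺: BFG→ADH adds A, D, H; ADH→BC adds C → {A, B, C, D, F, G, H}.

{G, H}, {B, F, G}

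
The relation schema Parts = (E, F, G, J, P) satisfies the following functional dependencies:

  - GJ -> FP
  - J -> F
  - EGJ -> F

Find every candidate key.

Attributes E, G, J never appear on any right-hand side, so every candidate key must contain {E, G, J}.
{E, G, J}⁺ = {E, F, G, J, P}, which is all of the schema, so {E, G, J} is the only candidate key.

(E, G, J)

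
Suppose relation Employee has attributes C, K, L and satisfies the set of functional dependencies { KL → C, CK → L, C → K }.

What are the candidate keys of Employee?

{C}⁺: C→K adds K; CK→L adds L → {C, K, L}.
{K, L}⁺: KL→C adds C → {C, K, L}. Minimal: {L}⁺ = {L}; {K}⁺ = {K} — none reach the full schema.
Any other superkey contains one of these as a subset, so there are no further candidate keys.

{C}; {K, L}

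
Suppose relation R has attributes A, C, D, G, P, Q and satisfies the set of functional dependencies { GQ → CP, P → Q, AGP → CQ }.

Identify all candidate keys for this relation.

{A, D, G, P}⁺: P→Q adds Q; AGP→CQ adds C → {A, C, D, G, P, Q}. Minimal: {D, G, P}⁺ = {C, D, G, P, Q}; {A, G, P}⁺ = {A, C, G, P, Q}; {A, D, P}⁺ = {A, D, P, Q}; … — none reach the full schema.
{A, D, G, Q}⁺: GQ→CP adds C, P → {A, C, D, G, P, Q}. Minimal: {D, G, Q}⁺ = {C, D, G, P, Q}; {A, G, Q}⁺ = {A, C, G, P, Q}; {A, D, Q}⁺ = {A, D, Q}; … — none reach the full schema.

(A, D, G, P); (A, D, G, Q)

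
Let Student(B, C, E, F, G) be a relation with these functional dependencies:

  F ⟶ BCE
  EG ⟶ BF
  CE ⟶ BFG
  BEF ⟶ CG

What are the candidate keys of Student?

{F}⁺: F→BCE adds B, C, E; CE→BFG adds G → {B, C, E, F, G}.
{C, E}⁺: CE→BFG adds B, F, G → {B, C, E, F, G}. Minimal: {E}⁺ = {E}; {C}⁺ = {C} — none reach the full schema.
{E, G}⁺: EG→BF adds B, F; BEF→CG adds C → {B, C, E, F, G}. Minimal: {G}⁺ = {G}; {E}⁺ = {E} — none reach the full schema.

{F}; {C, E}; {E, G}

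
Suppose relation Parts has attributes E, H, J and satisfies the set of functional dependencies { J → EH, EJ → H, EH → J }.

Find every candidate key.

(J), (E, H)

{J}⁺: J→EH adds E, H → {E, H, J}.
{E, H}⁺: EH→J adds J → {E, H, J}. Minimal: {H}⁺ = {H}; {E}⁺ = {E} — none reach the full schema.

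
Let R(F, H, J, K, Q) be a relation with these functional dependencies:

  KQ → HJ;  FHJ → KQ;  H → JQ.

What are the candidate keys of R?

(F, H), (F, K, Q)

Attribute F never appears on the right-hand side of any dependency, so F must belong to every candidate key.
{F}⁺ = {F}, which is not all of the schema, so we must add further attributes.
{F, H}⁺: H→JQ adds J, Q; FHJ→KQ adds K → {F, H, J, K, Q}.
{F, K, Q}⁺: KQ→HJ adds H, J → {F, H, J, K, Q}.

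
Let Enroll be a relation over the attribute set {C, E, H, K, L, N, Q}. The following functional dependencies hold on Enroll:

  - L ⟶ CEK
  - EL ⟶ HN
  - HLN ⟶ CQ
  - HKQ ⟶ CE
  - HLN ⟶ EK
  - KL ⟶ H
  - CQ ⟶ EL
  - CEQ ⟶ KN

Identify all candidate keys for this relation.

{L}; {C, Q}; {H, K, Q}

{L}⁺: L→CEK adds C, E, K; EL→HN adds H, N; HLN→CQ adds Q → {C, E, H, K, L, N, Q}.
{C, Q}⁺: CQ→EL adds E, L; CEQ→KN adds K, N; EL→HN adds H → {C, E, H, K, L, N, Q}. Minimal: {Q}⁺ = {Q}; {C}⁺ = {C} — none reach the full schema.
{H, K, Q}⁺: HKQ→CE adds C, E; CQ→EL adds L; CEQ→KN adds N → {C, E, H, K, L, N, Q}. Minimal: {K, Q}⁺ = {K, Q}; {H, Q}⁺ = {H, Q}; {H, K}⁺ = {H, K} — none reach the full schema.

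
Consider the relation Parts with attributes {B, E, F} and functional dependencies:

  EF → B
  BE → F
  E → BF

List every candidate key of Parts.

Attribute E never appears on the right-hand side of any dependency, so E must belong to every candidate key.
{E}⁺ = {B, E, F}, which is all of the schema, so {E} is the only candidate key.

{E}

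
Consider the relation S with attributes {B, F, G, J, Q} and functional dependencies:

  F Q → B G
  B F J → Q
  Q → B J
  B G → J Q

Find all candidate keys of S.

FQ, BFG, BFJ

Attribute F never appears on the right-hand side of any dependency, so F must belong to every candidate key.
{F}⁺ = {F}, which is not all of the schema, so we must add further attributes.
{F, Q}⁺: FQ→BG adds B, G; Q→BJ adds J → {B, F, G, J, Q}. Minimal: {Q}⁺ = {B, J, Q}; {F}⁺ = {F} — none reach the full schema.
{B, F, G}⁺: BG→JQ adds J, Q → {B, F, G, J, Q}. Minimal: {F, G}⁺ = {F, G}; {B, G}⁺ = {B, G, J, Q}; {B, F}⁺ = {B, F} — none reach the full schema.
{B, F, J}⁺: BFJ→Q adds Q; FQ→BG adds G → {B, F, G, J, Q}. Minimal: {F, J}⁺ = {F, J}; {B, J}⁺ = {B, J}; {B, F}⁺ = {B, F} — none reach the full schema.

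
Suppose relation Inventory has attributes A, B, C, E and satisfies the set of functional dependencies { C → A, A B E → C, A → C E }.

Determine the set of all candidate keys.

{A, B}, {B, C}

Attribute B never appears on the right-hand side of any dependency, so B must belong to every candidate key.
{B}⁺ = {B}, which is not all of the schema, so we must add further attributes.
{A, B}⁺: A→CE adds C, E → {A, B, C, E}. Minimal: {B}⁺ = {B}; {A}⁺ = {A, C, E} — none reach the full schema.
{B, C}⁺: C→A adds A; A→CE adds E → {A, B, C, E}. Minimal: {C}⁺ = {A, C, E}; {B}⁺ = {B} — none reach the full schema.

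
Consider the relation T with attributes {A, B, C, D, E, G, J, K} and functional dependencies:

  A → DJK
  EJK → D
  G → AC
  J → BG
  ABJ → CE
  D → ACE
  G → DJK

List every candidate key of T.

{A}⁺: A→DJK adds D, J, K; J→BG adds B, G; ABJ→CE adds C, E → {A, B, C, D, E, G, J, K}.
{D}⁺: D→ACE adds A, C, E; A→DJK adds J, K; J→BG adds B, G → {A, B, C, D, E, G, J, K}.
{G}⁺: G→AC adds A, C; G→DJK adds D, J, K; J→BG adds B; ABJ→CE adds E → {A, B, C, D, E, G, J, K}.
{J}⁺: J→BG adds B, G; G→DJK adds D, K; G→AC adds A, C; ABJ→CE adds E → {A, B, C, D, E, G, J, K}.

A; D; G; J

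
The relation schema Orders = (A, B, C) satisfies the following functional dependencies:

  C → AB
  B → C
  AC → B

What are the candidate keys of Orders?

{B}⁺: B→C adds C; C→AB adds A → {A, B, C}.
{C}⁺: C→AB adds A, B → {A, B, C}.

{B}, {C}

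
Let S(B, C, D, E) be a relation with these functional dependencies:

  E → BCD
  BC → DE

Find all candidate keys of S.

E, BC

{E}⁺: E→BCD adds B, C, D → {B, C, D, E}.
{B, C}⁺: BC→DE adds D, E → {B, C, D, E}.
Any other superkey contains one of these as a subset, so there are no further candidate keys.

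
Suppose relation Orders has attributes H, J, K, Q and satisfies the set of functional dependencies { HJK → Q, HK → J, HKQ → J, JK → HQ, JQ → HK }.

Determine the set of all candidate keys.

{H, K}, {J, K}, {J, Q}

{H, K}⁺: HK→J adds J; JK→HQ adds Q → {H, J, K, Q}. Minimal: {K}⁺ = {K}; {H}⁺ = {H} — none reach the full schema.
{J, K}⁺: JK→HQ adds H, Q → {H, J, K, Q}. Minimal: {K}⁺ = {K}; {J}⁺ = {J} — none reach the full schema.
{J, Q}⁺: JQ→HK adds H, K → {H, J, K, Q}. Minimal: {Q}⁺ = {Q}; {J}⁺ = {J} — none reach the full schema.
Any other superkey contains one of these as a subset, so there are no further candidate keys.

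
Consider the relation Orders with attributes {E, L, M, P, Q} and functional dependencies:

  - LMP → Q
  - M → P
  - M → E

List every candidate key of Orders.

{L, M}⁺: M→P adds P; M→E adds E; LMP→Q adds Q → {E, L, M, P, Q}. Minimal: {M}⁺ = {E, M, P}; {L}⁺ = {L} — none reach the full schema.
No other minimal superkey exists.

{L, M}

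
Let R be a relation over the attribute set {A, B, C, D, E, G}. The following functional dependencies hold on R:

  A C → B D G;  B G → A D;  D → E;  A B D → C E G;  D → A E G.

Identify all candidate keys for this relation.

{A, C}; {B, D}; {B, G}; {C, D}

{A, C}⁺: AC→BDG adds B, D, G; D→E adds E → {A, B, C, D, E, G}. Minimal: {C}⁺ = {C}; {A}⁺ = {A} — none reach the full schema.
{B, D}⁺: D→E adds E; D→AEG adds A, G; ABD→CEG adds C → {A, B, C, D, E, G}. Minimal: {D}⁺ = {A, D, E, G}; {B}⁺ = {B} — none reach the full schema.
{B, G}⁺: BG→AD adds A, D; D→E adds E; ABD→CEG adds C → {A, B, C, D, E, G}. Minimal: {G}⁺ = {G}; {B}⁺ = {B} — none reach the full schema.
{C, D}⁺: D→E adds E; D→AEG adds A, G; AC→BDG adds B → {A, B, C, D, E, G}. Minimal: {D}⁺ = {A, D, E, G}; {C}⁺ = {C} — none reach the full schema.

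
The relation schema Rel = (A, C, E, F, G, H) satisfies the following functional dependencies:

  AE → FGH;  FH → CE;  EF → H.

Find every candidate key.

AE; AFH

{A, E}⁺: AE→FGH adds F, G, H; FH→CE adds C → {A, C, E, F, G, H}.
{A, F, H}⁺: FH→CE adds C, E; AE→FGH adds G → {A, C, E, F, G, H}.
Any other superkey contains one of these as a subset, so there are no further candidate keys.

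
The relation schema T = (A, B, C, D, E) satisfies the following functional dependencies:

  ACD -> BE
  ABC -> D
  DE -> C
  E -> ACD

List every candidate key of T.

{E}, {A, B, C}, {A, C, D}

{E}⁺: E→ACD adds A, C, D; ACD→BE adds B → {A, B, C, D, E}.
{A, B, C}⁺: ABC→D adds D; ACD→BE adds E → {A, B, C, D, E}. Minimal: {B, C}⁺ = {B, C}; {A, C}⁺ = {A, C}; {A, B}⁺ = {A, B} — none reach the full schema.
{A, C, D}⁺: ACD→BE adds B, E → {A, B, C, D, E}. Minimal: {C, D}⁺ = {C, D}; {A, D}⁺ = {A, D}; {A, C}⁺ = {A, C} — none reach the full schema.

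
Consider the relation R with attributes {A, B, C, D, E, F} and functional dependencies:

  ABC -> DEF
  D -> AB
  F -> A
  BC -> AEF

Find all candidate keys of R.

BC; CD

{B, C}⁺: BC→AEF adds A, E, F; ABC→DEF adds D → {A, B, C, D, E, F}. Minimal: {C}⁺ = {C}; {B}⁺ = {B} — none reach the full schema.
{C, D}⁺: D→AB adds A, B; BC→AEF adds E, F → {A, B, C, D, E, F}. Minimal: {D}⁺ = {A, B, D}; {C}⁺ = {C} — none reach the full schema.
Any other superkey contains one of these as a subset, so there are no further candidate keys.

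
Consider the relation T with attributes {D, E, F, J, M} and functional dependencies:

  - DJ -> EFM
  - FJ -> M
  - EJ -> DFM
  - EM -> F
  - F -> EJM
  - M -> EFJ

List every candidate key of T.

{F}; {M}; {D, J}; {E, J}

{F}⁺: F→EJM adds E, J, M; EJ→DFM adds D → {D, E, F, J, M}.
{M}⁺: M→EFJ adds E, F, J; EJ→DFM adds D → {D, E, F, J, M}.
{D, J}⁺: DJ→EFM adds E, F, M → {D, E, F, J, M}. Minimal: {J}⁺ = {J}; {D}⁺ = {D} — none reach the full schema.
{E, J}⁺: EJ→DFM adds D, F, M → {D, E, F, J, M}. Minimal: {J}⁺ = {J}; {E}⁺ = {E} — none reach the full schema.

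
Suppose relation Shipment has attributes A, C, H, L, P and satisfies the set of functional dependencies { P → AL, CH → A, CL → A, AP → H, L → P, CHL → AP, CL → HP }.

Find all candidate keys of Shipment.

Attribute C never appears on the right-hand side of any dependency, so C must belong to every candidate key.
{C}⁺ = {C}, which is not all of the schema, so we must add further attributes.
{C, L}⁺: CL→A adds A; L→P adds P; CL→HP adds H → {A, C, H, L, P}. Minimal: {L}⁺ = {A, H, L, P}; {C}⁺ = {C} — none reach the full schema.
{C, P}⁺: P→AL adds A, L; AP→H adds H → {A, C, H, L, P}. Minimal: {P}⁺ = {A, H, L, P}; {C}⁺ = {C} — none reach the full schema.
Any other superkey contains one of these as a subset, so there are no further candidate keys.

CL; CP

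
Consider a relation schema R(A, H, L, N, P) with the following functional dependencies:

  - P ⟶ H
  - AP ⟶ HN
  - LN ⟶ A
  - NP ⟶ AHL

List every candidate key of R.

(A, P), (N, P)

Attribute P never appears on the right-hand side of any dependency, so P must belong to every candidate key.
{P}⁺ = {H, P}, which is not all of the schema, so we must add further attributes.
{A, P}⁺: P→H adds H; AP→HN adds N; NP→AHL adds L → {A, H, L, N, P}.
{N, P}⁺: P→H adds H; NP→AHL adds A, L → {A, H, L, N, P}.
Any other superkey contains one of these as a subset, so there are no further candidate keys.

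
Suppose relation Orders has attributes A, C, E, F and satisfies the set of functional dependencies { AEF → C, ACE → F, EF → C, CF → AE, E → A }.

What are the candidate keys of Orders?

{C, E}⁺: E→A adds A; ACE→F adds F → {A, C, E, F}.
{C, F}⁺: CF→AE adds A, E → {A, C, E, F}.
{E, F}⁺: EF→C adds C; CF→AE adds A → {A, C, E, F}.
Any other superkey contains one of these as a subset, so there are no further candidate keys.

{C, E}, {C, F}, {E, F}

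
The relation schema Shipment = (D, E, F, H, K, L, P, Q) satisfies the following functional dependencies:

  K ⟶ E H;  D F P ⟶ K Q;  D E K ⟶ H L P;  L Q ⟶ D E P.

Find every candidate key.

Attribute F never appears on the right-hand side of any dependency, so F must belong to every candidate key.
{F}⁺ = {F}, which is not all of the schema, so we must add further attributes.
{D, F, K}⁺: K→EH adds E, H; DEK→HLP adds L, P; DFP→KQ adds Q → {D, E, F, H, K, L, P, Q}.
{D, F, P}⁺: DFP→KQ adds K, Q; K→EH adds E, H; DEK→HLP adds L → {D, E, F, H, K, L, P, Q}.
{F, L, Q}⁺: LQ→DEP adds D, E, P; DFP→KQ adds K; DEK→HLP adds H → {D, E, F, H, K, L, P, Q}.
Any other superkey contains one of these as a subset, so there are no further candidate keys.

DFK; DFP; FLQ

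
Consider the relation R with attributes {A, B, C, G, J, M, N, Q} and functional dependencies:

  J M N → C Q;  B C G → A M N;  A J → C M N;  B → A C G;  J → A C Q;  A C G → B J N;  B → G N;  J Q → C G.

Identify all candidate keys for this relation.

{B}⁺: B→ACG adds A, C, G; ACG→BJN adds J, N; BCG→AMN adds M; J→ACQ adds Q → {A, B, C, G, J, M, N, Q}.
{J}⁺: J→ACQ adds A, C, Q; JQ→CG adds G; AJ→CMN adds M, N; ACG→BJN adds B → {A, B, C, G, J, M, N, Q}.
{A, C, G}⁺: ACG→BJN adds B, J, N; BCG→AMN adds M; J→ACQ adds Q → {A, B, C, G, J, M, N, Q}. Minimal: {C, G}⁺ = {C, G}; {A, G}⁺ = {A, G}; {A, C}⁺ = {A, C} — none reach the full schema.

B, J, ACG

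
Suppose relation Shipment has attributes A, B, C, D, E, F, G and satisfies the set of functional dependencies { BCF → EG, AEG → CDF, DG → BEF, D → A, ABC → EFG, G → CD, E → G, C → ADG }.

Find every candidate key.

{C}⁺: C→ADG adds A, D, G; DG→BEF adds B, E, F → {A, B, C, D, E, F, G}.
{E}⁺: E→G adds G; G→CD adds C, D; C→ADG adds A; AEG→CDF adds F; DG→BEF adds B → {A, B, C, D, E, F, G}.
{G}⁺: G→CD adds C, D; C→ADG adds A; DG→BEF adds B, E, F → {A, B, C, D, E, F, G}.

(C), (E), (G)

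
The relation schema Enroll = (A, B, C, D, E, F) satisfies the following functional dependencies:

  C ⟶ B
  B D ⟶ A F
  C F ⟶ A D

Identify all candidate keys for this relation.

{C, D, E}; {C, E, F}

Attributes C, E never appear on any right-hand side, so every candidate key must contain {C, E}.
{C, E}⁺ = {B, C, E}, which is not all of the schema, so we must add further attributes.
{C, D, E}⁺: C→B adds B; BD→AF adds A, F → {A, B, C, D, E, F}. Minimal: {D, E}⁺ = {D, E}; {C, E}⁺ = {B, C, E}; {C, D}⁺ = {A, B, C, D, F} — none reach the full schema.
{C, E, F}⁺: C→B adds B; CF→AD adds A, D → {A, B, C, D, E, F}. Minimal: {E, F}⁺ = {E, F}; {C, F}⁺ = {A, B, C, D, F}; {C, E}⁺ = {B, C, E} — none reach the full schema.
Any other superkey contains one of these as a subset, so there are no further candidate keys.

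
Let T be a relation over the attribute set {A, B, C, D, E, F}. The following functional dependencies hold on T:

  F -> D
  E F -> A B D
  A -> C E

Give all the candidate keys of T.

AF; EF

Attribute F never appears on the right-hand side of any dependency, so F must belong to every candidate key.
{F}⁺ = {D, F}, which is not all of the schema, so we must add further attributes.
{A, F}⁺: F→D adds D; A→CE adds C, E; EF→ABD adds B → {A, B, C, D, E, F}. Minimal: {F}⁺ = {D, F}; {A}⁺ = {A, C, E} — none reach the full schema.
{E, F}⁺: F→D adds D; EF→ABD adds A, B; A→CE adds C → {A, B, C, D, E, F}. Minimal: {F}⁺ = {D, F}; {E}⁺ = {E} — none reach the full schema.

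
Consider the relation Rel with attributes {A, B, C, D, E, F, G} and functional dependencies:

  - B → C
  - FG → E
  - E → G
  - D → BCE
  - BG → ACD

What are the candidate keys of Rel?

{D, F}, {B, E, F}, {B, F, G}

Attribute F never appears on the right-hand side of any dependency, so F must belong to every candidate key.
{F}⁺ = {F}, which is not all of the schema, so we must add further attributes.
{D, F}⁺: D→BCE adds B, C, E; E→G adds G; BG→ACD adds A → {A, B, C, D, E, F, G}. Minimal: {F}⁺ = {F}; {D}⁺ = {A, B, C, D, E, G} — none reach the full schema.
{B, E, F}⁺: B→C adds C; E→G adds G; BG→ACD adds A, D → {A, B, C, D, E, F, G}. Minimal: {E, F}⁺ = {E, F, G}; {B, F}⁺ = {B, C, F}; {B, E}⁺ = {A, B, C, D, E, G} — none reach the full schema.
{B, F, G}⁺: B→C adds C; FG→E adds E; BG→ACD adds A, D → {A, B, C, D, E, F, G}. Minimal: {F, G}⁺ = {E, F, G}; {B, G}⁺ = {A, B, C, D, E, G}; {B, F}⁺ = {B, C, F} — none reach the full schema.
Any other superkey contains one of these as a subset, so there are no further candidate keys.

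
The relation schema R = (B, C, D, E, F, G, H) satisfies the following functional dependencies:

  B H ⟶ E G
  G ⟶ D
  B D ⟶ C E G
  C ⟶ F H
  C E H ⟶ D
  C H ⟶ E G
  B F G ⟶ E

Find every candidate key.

Attribute B never appears on the right-hand side of any dependency, so B must belong to every candidate key.
{B}⁺ = {B}, which is not all of the schema, so we must add further attributes.
{B, C}⁺: C→FH adds F, H; CH→EG adds E, G; G→D adds D → {B, C, D, E, F, G, H}. Minimal: {C}⁺ = {C, D, E, F, G, H}; {B}⁺ = {B} — none reach the full schema.
{B, D}⁺: BD→CEG adds C, E, G; C→FH adds F, H → {B, C, D, E, F, G, H}. Minimal: {D}⁺ = {D}; {B}⁺ = {B} — none reach the full schema.
{B, G}⁺: G→D adds D; BD→CEG adds C, E; C→FH adds F, H → {B, C, D, E, F, G, H}. Minimal: {G}⁺ = {D, G}; {B}⁺ = {B} — none reach the full schema.
{B, H}⁺: BH→EG adds E, G; G→D adds D; BD→CEG adds C; C→FH adds F → {B, C, D, E, F, G, H}. Minimal: {H}⁺ = {H}; {B}⁺ = {B} — none reach the full schema.
Any other superkey contains one of these as a subset, so there are no further candidate keys.

(B, C), (B, D), (B, G), (B, H)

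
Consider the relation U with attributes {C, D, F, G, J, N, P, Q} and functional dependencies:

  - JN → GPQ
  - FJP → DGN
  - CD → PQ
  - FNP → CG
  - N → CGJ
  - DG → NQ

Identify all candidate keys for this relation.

(F, N), (D, F, G), (F, J, P), (C, D, F, J)

Attribute F never appears on the right-hand side of any dependency, so F must belong to every candidate key.
{F}⁺ = {F}, which is not all of the schema, so we must add further attributes.
{F, N}⁺: N→CGJ adds C, G, J; JN→GPQ adds P, Q; FJP→DGN adds D → {C, D, F, G, J, N, P, Q}.
{D, F, G}⁺: DG→NQ adds N, Q; N→CGJ adds C, J; JN→GPQ adds P → {C, D, F, G, J, N, P, Q}.
{F, J, P}⁺: FJP→DGN adds D, G, N; FNP→CG adds C; DG→NQ adds Q → {C, D, F, G, J, N, P, Q}.
{C, D, F, J}⁺: CD→PQ adds P, Q; FJP→DGN adds G, N → {C, D, F, G, J, N, P, Q}.
Any other superkey contains one of these as a subset, so there are no further candidate keys.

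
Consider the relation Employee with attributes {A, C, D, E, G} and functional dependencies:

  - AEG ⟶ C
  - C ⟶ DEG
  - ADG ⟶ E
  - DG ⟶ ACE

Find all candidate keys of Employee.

{C}; {D, G}; {A, E, G}

{C}⁺: C→DEG adds D, E, G; DG→ACE adds A → {A, C, D, E, G}.
{D, G}⁺: DG→ACE adds A, C, E → {A, C, D, E, G}. Minimal: {G}⁺ = {G}; {D}⁺ = {D} — none reach the full schema.
{A, E, G}⁺: AEG→C adds C; C→DEG adds D → {A, C, D, E, G}. Minimal: {E, G}⁺ = {E, G}; {A, G}⁺ = {A, G}; {A, E}⁺ = {A, E} — none reach the full schema.
Any other superkey contains one of these as a subset, so there are no further candidate keys.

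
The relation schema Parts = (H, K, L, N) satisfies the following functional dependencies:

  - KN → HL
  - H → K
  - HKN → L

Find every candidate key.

HN; KN

Attribute N never appears on the right-hand side of any dependency, so N must belong to every candidate key.
{N}⁺ = {N}, which is not all of the schema, so we must add further attributes.
{H, N}⁺: H→K adds K; HKN→L adds L → {H, K, L, N}.
{K, N}⁺: KN→HL adds H, L → {H, K, L, N}.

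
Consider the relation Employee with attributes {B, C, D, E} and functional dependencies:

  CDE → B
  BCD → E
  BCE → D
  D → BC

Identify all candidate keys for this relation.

{D}⁺: D→BC adds B, C; BCD→E adds E → {B, C, D, E}.
{B, C, E}⁺: BCE→D adds D → {B, C, D, E}.

{D}; {B, C, E}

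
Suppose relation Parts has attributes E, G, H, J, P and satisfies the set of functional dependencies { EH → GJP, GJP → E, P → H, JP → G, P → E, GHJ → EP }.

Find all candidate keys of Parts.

{P}⁺: P→H adds H; P→E adds E; EH→GJP adds G, J → {E, G, H, J, P}.
{E, H}⁺: EH→GJP adds G, J, P → {E, G, H, J, P}.
{G, H, J}⁺: GHJ→EP adds E, P → {E, G, H, J, P}.

{P}, {E, H}, {G, H, J}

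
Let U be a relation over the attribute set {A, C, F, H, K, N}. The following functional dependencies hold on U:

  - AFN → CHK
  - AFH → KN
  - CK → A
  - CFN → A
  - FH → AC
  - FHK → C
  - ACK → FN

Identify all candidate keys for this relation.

{C, K}, {F, H}, {A, F, N}, {C, F, N}

{C, K}⁺: CK→A adds A; ACK→FN adds F, N; AFN→CHK adds H → {A, C, F, H, K, N}. Minimal: {K}⁺ = {K}; {C}⁺ = {C} — none reach the full schema.
{F, H}⁺: FH→AC adds A, C; AFH→KN adds K, N → {A, C, F, H, K, N}. Minimal: {H}⁺ = {H}; {F}⁺ = {F} — none reach the full schema.
{A, F, N}⁺: AFN→CHK adds C, H, K → {A, C, F, H, K, N}. Minimal: {F, N}⁺ = {F, N}; {A, N}⁺ = {A, N}; {A, F}⁺ = {A, F} — none reach the full schema.
{C, F, N}⁺: CFN→A adds A; AFN→CHK adds H, K → {A, C, F, H, K, N}. Minimal: {F, N}⁺ = {F, N}; {C, N}⁺ = {C, N}; {C, F}⁺ = {C, F} — none reach the full schema.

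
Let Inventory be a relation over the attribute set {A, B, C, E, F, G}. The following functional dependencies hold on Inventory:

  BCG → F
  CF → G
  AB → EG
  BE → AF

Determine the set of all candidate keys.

{A, B, C}⁺: AB→EG adds E, G; BE→AF adds F → {A, B, C, E, F, G}.
{B, C, E}⁺: BE→AF adds A, F; CF→G adds G → {A, B, C, E, F, G}.

{A, B, C}, {B, C, E}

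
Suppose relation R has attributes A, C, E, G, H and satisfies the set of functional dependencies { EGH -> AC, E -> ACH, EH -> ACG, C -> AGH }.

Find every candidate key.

Attribute E never appears on the right-hand side of any dependency, so E must belong to every candidate key.
{E}⁺ = {A, C, E, G, H}, which is all of the schema, so {E} is the only candidate key.

{E}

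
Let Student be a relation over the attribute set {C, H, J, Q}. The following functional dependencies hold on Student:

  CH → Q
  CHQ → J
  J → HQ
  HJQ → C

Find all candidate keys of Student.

(J); (C, H)

{J}⁺: J→HQ adds H, Q; HJQ→C adds C → {C, H, J, Q}.
{C, H}⁺: CH→Q adds Q; CHQ→J adds J → {C, H, J, Q}. Minimal: {H}⁺ = {H}; {C}⁺ = {C} — none reach the full schema.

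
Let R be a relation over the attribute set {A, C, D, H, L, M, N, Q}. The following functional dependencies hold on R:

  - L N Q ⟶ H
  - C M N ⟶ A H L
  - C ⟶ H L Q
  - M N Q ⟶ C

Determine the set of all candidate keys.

Attributes D, M, N never appear on any right-hand side, so every candidate key must contain {D, M, N}.
{D, M, N}⁺ = {D, M, N}, which is not all of the schema, so we must add further attributes.
{C, D, M, N}⁺: CMN→AHL adds A, H, L; C→HLQ adds Q → {A, C, D, H, L, M, N, Q}.
{D, M, N, Q}⁺: MNQ→C adds C; CMN→AHL adds A, H, L → {A, C, D, H, L, M, N, Q}.

{C, D, M, N}; {D, M, N, Q}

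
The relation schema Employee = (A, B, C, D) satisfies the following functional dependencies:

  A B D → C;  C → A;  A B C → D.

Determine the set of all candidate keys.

{B, C}⁺: C→A adds A; ABC→D adds D → {A, B, C, D}.
{A, B, D}⁺: ABD→C adds C → {A, B, C, D}.

(B, C); (A, B, D)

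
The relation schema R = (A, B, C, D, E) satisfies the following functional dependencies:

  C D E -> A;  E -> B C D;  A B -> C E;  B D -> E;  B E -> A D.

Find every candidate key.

{E}, {A, B}, {B, D}

{E}⁺: E→BCD adds B, C, D; BE→AD adds A → {A, B, C, D, E}.
{A, B}⁺: AB→CE adds C, E; BE→AD adds D → {A, B, C, D, E}.
{B, D}⁺: BD→E adds E; BE→AD adds A; E→BCD adds C → {A, B, C, D, E}.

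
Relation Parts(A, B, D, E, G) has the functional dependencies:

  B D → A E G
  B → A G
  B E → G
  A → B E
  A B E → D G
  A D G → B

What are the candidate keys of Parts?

{A}, {B}

{A}⁺: A→BE adds B, E; ABE→DG adds D, G → {A, B, D, E, G}.
{B}⁺: B→AG adds A, G; A→BE adds E; ABE→DG adds D → {A, B, D, E, G}.
Any other superkey contains one of these as a subset, so there are no further candidate keys.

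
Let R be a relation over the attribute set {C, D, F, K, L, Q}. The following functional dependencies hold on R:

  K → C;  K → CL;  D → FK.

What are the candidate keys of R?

{D, Q}

{D, Q}⁺: D→FK adds F, K; K→C adds C; K→CL adds L → {C, D, F, K, L, Q}. Minimal: {Q}⁺ = {Q}; {D}⁺ = {C, D, F, K, L} — none reach the full schema.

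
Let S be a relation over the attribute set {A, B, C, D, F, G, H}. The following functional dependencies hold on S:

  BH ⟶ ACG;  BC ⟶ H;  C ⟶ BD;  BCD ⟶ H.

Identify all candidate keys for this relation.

Attribute F never appears on the right-hand side of any dependency, so F must belong to every candidate key.
{F}⁺ = {F}, which is not all of the schema, so we must add further attributes.
{C, F}⁺: C→BD adds B, D; BCD→H adds H; BH→ACG adds A, G → {A, B, C, D, F, G, H}. Minimal: {F}⁺ = {F}; {C}⁺ = {A, B, C, D, G, H} — none reach the full schema.
{B, F, H}⁺: BH→ACG adds A, C, G; C→BD adds D → {A, B, C, D, F, G, H}. Minimal: {F, H}⁺ = {F, H}; {B, H}⁺ = {A, B, C, D, G, H}; {B, F}⁺ = {B, F} — none reach the full schema.
Any other superkey contains one of these as a subset, so there are no further candidate keys.

{C, F}; {B, F, H}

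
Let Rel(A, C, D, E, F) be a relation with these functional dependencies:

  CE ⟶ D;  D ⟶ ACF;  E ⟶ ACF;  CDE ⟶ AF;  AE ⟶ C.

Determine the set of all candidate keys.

E

Attribute E never appears on the right-hand side of any dependency, so E must belong to every candidate key.
{E}⁺ = {A, C, D, E, F}, which is all of the schema, so {E} is the only candidate key.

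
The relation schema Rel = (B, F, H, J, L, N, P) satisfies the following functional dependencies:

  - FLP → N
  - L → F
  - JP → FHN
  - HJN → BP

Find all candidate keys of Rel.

Attributes J, L never appear on any right-hand side, so every candidate key must contain {J, L}.
{J, L}⁺ = {F, J, L}, which is not all of the schema, so we must add further attributes.
{J, L, P}⁺: L→F adds F; JP→FHN adds H, N; HJN→BP adds B → {B, F, H, J, L, N, P}. Minimal: {L, P}⁺ = {F, L, N, P}; {J, P}⁺ = {B, F, H, J, N, P}; {J, L}⁺ = {F, J, L} — none reach the full schema.
{H, J, L, N}⁺: L→F adds F; HJN→BP adds B, P → {B, F, H, J, L, N, P}. Minimal: {J, L, N}⁺ = {F, J, L, N}; {H, L, N}⁺ = {F, H, L, N}; {H, J, N}⁺ = {B, F, H, J, N, P}; … — none reach the full schema.
Any other superkey contains one of these as a subset, so there are no further candidate keys.

JLP, HJLN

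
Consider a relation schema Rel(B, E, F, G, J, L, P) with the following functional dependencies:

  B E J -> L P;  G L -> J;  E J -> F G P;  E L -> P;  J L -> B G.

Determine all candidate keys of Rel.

Attribute E never appears on the right-hand side of any dependency, so E must belong to every candidate key.
{E}⁺ = {E}, which is not all of the schema, so we must add further attributes.
{B, E, J}⁺: BEJ→LP adds L, P; EJ→FGP adds F, G → {B, E, F, G, J, L, P}. Minimal: {E, J}⁺ = {E, F, G, J, P}; {B, J}⁺ = {B, J}; {B, E}⁺ = {B, E} — none reach the full schema.
{E, G, L}⁺: GL→J adds J; EJ→FGP adds F, P; JL→BG adds B → {B, E, F, G, J, L, P}. Minimal: {G, L}⁺ = {B, G, J, L}; {E, L}⁺ = {E, L, P}; {E, G}⁺ = {E, G} — none reach the full schema.
{E, J, L}⁺: EJ→FGP adds F, G, P; JL→BG adds B → {B, E, F, G, J, L, P}. Minimal: {J, L}⁺ = {B, G, J, L}; {E, L}⁺ = {E, L, P}; {E, J}⁺ = {E, F, G, J, P} — none reach the full schema.
Any other superkey contains one of these as a subset, so there are no further candidate keys.

BEJ; EGL; EJL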